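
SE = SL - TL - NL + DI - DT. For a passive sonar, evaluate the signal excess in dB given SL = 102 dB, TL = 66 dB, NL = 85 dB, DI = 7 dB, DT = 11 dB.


SE = SL - TL - NL + DI - DT = 102 - 66 - 85 + 7 - 11 = -53

-53 dB


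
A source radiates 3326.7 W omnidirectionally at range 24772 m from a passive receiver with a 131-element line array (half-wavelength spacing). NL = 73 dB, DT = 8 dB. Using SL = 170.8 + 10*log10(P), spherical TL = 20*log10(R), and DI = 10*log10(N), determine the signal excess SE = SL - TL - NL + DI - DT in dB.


58.31 dB


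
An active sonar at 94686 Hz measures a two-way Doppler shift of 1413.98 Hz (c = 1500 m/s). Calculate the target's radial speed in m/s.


From fd = 2*f*v/c, v = c*fd/(2*f) = 1500 * 1413.98 / (2*94686) = 11.2

11.2 m/s


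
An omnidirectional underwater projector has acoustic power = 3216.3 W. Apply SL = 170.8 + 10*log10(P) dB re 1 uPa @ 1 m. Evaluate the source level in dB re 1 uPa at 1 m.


SL = 170.8 + 10*log10(3216.3) = 170.8 + 35.07 = 205.87

205.87 dB


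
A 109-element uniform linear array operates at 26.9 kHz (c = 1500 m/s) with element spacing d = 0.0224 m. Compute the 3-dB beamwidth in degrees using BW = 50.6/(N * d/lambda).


Step 1: lambda = 1500/26900 = 0.05576 m
Step 2: d/lambda = 0.0224/0.05576 = 0.4017
Step 3: BW = 50.6/(N * d/lambda) = 50.6/(109 * 0.4017) = 1.16

1.16 deg


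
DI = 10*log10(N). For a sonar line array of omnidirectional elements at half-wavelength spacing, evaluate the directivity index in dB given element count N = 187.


DI = 10*log10(187) = 22.72

22.72 dB


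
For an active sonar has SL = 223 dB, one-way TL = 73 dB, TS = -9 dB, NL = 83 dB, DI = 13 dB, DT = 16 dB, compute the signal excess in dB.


-18 dB


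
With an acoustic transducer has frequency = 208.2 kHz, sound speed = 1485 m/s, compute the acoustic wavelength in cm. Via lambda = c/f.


0.71 cm


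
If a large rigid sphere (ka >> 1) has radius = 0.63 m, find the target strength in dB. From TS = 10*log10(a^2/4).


TS = 10*log10(0.63^2 / 4) = 10*log10(0.099225) = -10.03

-10.03 dB


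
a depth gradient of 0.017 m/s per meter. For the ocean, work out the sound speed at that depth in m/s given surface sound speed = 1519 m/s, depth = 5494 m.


c = 1519 + 0.017 * 5494 = 1612.398

1612.398 m/s


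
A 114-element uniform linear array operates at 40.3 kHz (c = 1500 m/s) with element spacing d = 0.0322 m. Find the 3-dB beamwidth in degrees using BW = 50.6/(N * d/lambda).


0.51 deg


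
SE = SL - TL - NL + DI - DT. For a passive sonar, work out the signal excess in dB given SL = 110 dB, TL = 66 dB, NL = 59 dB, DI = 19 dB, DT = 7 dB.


-3 dB


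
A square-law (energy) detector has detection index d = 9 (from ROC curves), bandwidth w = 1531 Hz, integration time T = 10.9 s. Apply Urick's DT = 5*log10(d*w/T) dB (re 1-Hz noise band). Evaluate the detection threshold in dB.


15.51 dB


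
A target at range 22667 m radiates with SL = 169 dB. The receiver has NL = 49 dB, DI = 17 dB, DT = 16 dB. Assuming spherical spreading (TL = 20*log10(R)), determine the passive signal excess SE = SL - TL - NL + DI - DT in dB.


33.89 dB


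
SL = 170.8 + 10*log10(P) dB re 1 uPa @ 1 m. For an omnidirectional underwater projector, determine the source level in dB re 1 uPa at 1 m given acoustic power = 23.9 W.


184.58 dB


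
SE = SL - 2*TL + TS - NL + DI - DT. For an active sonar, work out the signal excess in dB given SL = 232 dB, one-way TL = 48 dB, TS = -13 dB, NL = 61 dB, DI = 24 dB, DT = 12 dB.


SE = SL - 2*TL + TS - NL + DI - DT = 232 - 2*48 + (-13) - 61 + 24 - 12 = 74

74 dB


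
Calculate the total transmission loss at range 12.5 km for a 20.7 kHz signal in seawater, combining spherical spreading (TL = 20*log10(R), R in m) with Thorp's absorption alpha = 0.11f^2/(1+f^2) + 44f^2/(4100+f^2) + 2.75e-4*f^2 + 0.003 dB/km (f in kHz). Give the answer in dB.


Step 1 (Thorp): alpha = 0.11*428.49/(1+428.49) + 44*428.49/(4100+428.49) + 2.75e-4*428.49 + 0.003 = 4.3939 dB/km
Step 2: TL_spread = 20*log10(12500) = 81.94 dB
Step 3: TL_abs = alpha*R = 4.3939 * 12.5 = 54.92 dB
Step 4: TL_total = 81.94 + 54.92 = 136.86

136.86 dB


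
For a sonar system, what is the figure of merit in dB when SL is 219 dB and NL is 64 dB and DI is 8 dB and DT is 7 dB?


156 dB


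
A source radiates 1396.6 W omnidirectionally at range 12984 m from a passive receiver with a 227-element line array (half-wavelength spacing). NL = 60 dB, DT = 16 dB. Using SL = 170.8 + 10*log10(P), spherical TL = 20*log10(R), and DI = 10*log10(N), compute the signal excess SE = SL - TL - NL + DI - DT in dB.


67.54 dB


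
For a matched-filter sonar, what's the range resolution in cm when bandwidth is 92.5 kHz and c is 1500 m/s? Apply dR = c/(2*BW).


0.81 cm


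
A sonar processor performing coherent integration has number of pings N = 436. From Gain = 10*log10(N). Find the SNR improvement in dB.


26.39 dB


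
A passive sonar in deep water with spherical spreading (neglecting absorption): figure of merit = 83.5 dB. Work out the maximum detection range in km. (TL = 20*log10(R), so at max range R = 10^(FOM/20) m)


At max range FOM = TL, so 20*log10(R) = 83.5
R = 10^(83.5/20) = 14962.36 m = 14.96 km

14.96 km


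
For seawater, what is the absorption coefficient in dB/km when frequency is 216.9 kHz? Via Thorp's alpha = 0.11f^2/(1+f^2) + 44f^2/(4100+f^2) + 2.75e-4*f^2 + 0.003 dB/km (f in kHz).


f^2 = 47045.61
alpha = 0.11*47045.61/(1+47045.61) + 44*47045.61/(4100+47045.61) + 2.75e-4*47045.61 + 0.003 = 53.523

53.523 dB/km


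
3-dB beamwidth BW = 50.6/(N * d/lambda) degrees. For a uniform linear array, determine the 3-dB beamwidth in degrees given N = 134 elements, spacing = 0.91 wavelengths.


BW = 50.6 / (134 * 0.91) = 50.6 / 121.94 = 0.41

0.41 deg


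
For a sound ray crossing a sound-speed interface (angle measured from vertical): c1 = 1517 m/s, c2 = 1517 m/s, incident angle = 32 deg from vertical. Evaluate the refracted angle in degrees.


32.0 deg


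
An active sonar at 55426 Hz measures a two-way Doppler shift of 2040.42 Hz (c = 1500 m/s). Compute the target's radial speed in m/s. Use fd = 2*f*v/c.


27.61 m/s


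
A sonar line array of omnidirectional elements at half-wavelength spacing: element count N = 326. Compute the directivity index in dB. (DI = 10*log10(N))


DI = 10*log10(326) = 25.13

25.13 dB


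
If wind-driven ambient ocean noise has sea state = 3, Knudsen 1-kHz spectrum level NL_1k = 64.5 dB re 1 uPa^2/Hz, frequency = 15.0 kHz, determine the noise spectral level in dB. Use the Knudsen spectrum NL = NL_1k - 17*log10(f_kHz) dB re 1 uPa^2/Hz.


NL = NL_1k - 17*log10(f_kHz) = 64.5 - 17*log10(15.0) = 64.5 - (19.99) = 44.51

44.51 dB


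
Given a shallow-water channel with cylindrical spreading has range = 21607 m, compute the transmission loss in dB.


43.35 dB


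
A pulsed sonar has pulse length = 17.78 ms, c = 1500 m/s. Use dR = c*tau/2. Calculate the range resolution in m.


dR = c*tau/2 = 1500 * 17.78e-3 / 2 = 13.335

13.335 m


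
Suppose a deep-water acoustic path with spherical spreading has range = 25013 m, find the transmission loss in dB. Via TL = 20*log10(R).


TL = 20*log10(25013) = 87.96

87.96 dB


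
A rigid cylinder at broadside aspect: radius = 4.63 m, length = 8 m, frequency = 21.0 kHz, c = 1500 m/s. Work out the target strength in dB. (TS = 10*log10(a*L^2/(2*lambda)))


lambda = 1500/21000 = 0.07143 m
TS = 10*log10(4.63*8^2/(2*0.07143)) = 33.17

33.17 dB


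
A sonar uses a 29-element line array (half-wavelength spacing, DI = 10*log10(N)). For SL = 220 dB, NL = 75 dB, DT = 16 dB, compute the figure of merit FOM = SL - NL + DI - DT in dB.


143.62 dB


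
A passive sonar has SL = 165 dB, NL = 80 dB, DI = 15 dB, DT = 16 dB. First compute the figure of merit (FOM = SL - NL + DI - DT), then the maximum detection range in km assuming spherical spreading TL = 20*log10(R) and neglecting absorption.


Step 1: FOM = SL - NL + DI - DT = 165 - 80 + 15 - 16 = 84 dB
Step 2: at max range FOM = TL = 20*log10(R), so R = 10^(84/20) = 15848.93 m = 15.85 km

15.85 km


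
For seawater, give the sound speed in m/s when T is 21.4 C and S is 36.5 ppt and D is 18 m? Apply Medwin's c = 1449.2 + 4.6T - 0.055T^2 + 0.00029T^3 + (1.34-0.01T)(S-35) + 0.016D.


1527.27 m/s


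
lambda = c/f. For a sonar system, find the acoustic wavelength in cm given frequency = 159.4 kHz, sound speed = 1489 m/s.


lambda = c/f = 1489 / 159400 = 0.0093 m = 0.93 cm

0.93 cm


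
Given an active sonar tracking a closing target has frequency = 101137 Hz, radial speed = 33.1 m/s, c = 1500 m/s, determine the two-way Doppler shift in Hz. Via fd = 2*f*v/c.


fd = 2*f*v/c = 2 * 101137 * 33.1 / 1500 = 4463.51

4463.51 Hz


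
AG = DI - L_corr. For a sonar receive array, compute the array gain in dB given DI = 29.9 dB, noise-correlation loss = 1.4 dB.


AG = DI - L_corr = 29.9 - 1.4 = 28.5

28.5 dB


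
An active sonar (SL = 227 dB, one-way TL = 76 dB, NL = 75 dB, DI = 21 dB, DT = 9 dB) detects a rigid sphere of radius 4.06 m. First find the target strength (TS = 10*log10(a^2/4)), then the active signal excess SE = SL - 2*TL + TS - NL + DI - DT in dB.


Step 1: TS = 10*log10(4.06^2/4) = 6.15 dB
Step 2: SE = SL - 2*TL + TS - NL + DI - DT = 227 - 2*76 + (6.15) - 75 + 21 - 9 = 18.15

18.15 dB


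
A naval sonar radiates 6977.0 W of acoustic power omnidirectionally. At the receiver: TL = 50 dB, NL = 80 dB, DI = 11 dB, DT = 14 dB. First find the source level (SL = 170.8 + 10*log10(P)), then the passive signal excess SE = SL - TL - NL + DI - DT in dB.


Step 1: SL = 170.8 + 10*log10(6977.0) = 209.24 dB
Step 2: SE = SL - TL - NL + DI - DT = 209.24 - 50 - 80 + 11 - 14 = 76.24

76.24 dB


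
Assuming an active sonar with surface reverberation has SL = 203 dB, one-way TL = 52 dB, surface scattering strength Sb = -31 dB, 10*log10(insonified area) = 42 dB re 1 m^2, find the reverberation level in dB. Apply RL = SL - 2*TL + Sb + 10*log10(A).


110 dB


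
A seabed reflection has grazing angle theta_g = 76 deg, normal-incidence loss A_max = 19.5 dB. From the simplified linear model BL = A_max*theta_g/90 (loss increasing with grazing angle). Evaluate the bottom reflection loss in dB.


BL = A_max * theta_g / 90 = 19.5 * 76 / 90 = 16.47

16.47 dB


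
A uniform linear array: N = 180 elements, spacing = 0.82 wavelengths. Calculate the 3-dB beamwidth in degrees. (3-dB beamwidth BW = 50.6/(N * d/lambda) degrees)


BW = 50.6 / (180 * 0.82) = 50.6 / 147.6 = 0.34

0.34 deg


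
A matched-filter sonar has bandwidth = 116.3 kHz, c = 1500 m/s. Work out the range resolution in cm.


dR = c/(2*BW) = 1500 / (2 * 116.3e3) = 0.0064 m = 0.64 cm

0.64 cm


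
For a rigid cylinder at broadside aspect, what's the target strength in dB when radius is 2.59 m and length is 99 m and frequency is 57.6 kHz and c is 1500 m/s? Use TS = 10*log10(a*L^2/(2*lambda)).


lambda = 1500/57600 = 0.02604 m
TS = 10*log10(2.59*99^2/(2*0.02604)) = 56.88

56.88 dB


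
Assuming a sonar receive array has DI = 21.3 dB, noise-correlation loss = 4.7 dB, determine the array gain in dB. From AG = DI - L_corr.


AG = DI - L_corr = 21.3 - 4.7 = 16.6

16.6 dB


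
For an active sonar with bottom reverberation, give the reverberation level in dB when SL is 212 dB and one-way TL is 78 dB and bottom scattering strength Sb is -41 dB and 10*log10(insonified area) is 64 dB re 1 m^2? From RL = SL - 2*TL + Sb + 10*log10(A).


79 dB


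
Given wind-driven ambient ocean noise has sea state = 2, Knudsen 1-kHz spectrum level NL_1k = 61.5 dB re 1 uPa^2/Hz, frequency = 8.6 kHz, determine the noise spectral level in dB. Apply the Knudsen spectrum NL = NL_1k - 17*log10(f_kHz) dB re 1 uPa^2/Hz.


NL = NL_1k - 17*log10(f_kHz) = 61.5 - 17*log10(8.6) = 61.5 - (15.89) = 45.61

45.61 dB


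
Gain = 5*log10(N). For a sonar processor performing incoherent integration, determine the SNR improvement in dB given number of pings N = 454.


Gain = 5*log10(454) = 13.29

13.29 dB


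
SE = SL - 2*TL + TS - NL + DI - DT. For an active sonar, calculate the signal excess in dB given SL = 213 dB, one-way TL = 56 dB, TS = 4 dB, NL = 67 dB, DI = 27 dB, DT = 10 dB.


SE = SL - 2*TL + TS - NL + DI - DT = 213 - 2*56 + (4) - 67 + 27 - 10 = 55

55 dB


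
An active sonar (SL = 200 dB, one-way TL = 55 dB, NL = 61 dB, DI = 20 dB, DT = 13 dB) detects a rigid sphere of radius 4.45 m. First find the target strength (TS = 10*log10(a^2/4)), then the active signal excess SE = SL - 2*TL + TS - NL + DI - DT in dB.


Step 1: TS = 10*log10(4.45^2/4) = 6.95 dB
Step 2: SE = SL - 2*TL + TS - NL + DI - DT = 200 - 2*55 + (6.95) - 61 + 20 - 13 = 42.95

42.95 dB


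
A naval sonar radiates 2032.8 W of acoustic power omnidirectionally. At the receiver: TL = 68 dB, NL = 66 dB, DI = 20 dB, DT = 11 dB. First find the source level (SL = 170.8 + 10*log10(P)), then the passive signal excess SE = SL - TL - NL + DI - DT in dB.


Step 1: SL = 170.8 + 10*log10(2032.8) = 203.88 dB
Step 2: SE = SL - TL - NL + DI - DT = 203.88 - 68 - 66 + 20 - 11 = 78.88

78.88 dB


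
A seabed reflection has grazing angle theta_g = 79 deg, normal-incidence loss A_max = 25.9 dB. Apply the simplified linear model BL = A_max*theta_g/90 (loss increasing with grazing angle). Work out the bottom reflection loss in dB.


BL = A_max * theta_g / 90 = 25.9 * 79 / 90 = 22.73

22.73 dB


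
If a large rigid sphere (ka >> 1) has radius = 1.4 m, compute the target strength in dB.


TS = 10*log10(1.4^2 / 4) = 10*log10(0.49) = -3.1

-3.1 dB


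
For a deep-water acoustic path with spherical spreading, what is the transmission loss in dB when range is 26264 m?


TL = 20*log10(26264) = 88.39

88.39 dB


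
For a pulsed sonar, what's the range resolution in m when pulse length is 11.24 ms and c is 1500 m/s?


dR = c*tau/2 = 1500 * 11.24e-3 / 2 = 8.43

8.43 m


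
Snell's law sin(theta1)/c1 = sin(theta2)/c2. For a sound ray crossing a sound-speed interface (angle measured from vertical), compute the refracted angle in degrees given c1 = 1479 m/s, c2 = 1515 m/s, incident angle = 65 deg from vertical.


sin(theta2) = (c2/c1)*sin(theta1) = (1515/1479)*sin(65 deg) = 0.92837
theta2 = arcsin(0.92837) = 68.18

68.18 deg


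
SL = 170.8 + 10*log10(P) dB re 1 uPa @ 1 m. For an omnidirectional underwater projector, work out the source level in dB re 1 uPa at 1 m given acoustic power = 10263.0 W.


SL = 170.8 + 10*log10(10263.0) = 170.8 + 40.11 = 210.91

210.91 dB


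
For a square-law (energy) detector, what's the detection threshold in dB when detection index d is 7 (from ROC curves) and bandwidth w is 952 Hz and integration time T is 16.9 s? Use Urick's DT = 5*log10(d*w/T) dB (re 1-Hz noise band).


DT = 5*log10(d*w/T) = 5*log10(7 * 952 / 16.9) = 5*log10(394.32) = 12.98

12.98 dB


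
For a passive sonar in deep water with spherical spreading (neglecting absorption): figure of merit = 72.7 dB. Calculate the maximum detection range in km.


4.32 km


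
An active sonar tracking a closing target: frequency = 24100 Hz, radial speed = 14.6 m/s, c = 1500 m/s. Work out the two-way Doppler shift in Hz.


fd = 2*f*v/c = 2 * 24100 * 14.6 / 1500 = 469.15

469.15 Hz


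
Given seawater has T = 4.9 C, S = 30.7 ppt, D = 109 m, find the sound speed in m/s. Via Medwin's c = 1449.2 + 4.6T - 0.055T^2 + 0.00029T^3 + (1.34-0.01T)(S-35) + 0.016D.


c = 1449.2 + 4.6*4.9 - 0.055*4.9^2 + 0.00029*4.9^3 + (1.34 - 0.01*4.9)*(30.7 - 35) + 0.016*109 = 1466.65

1466.65 m/s


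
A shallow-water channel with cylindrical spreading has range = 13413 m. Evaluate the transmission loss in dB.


41.28 dB


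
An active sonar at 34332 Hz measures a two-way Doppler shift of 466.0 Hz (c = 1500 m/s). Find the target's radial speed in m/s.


From fd = 2*f*v/c, v = c*fd/(2*f) = 1500 * 466.0 / (2*34332) = 10.18

10.18 m/s


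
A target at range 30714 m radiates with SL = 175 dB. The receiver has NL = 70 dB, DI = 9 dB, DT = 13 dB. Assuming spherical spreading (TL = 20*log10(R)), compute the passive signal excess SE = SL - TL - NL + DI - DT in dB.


Step 1: TL = 20*log10(30714) = 89.75 dB
Step 2: SE = 175 - 89.75 - 70 + 9 - 13 = 11.25

11.25 dB


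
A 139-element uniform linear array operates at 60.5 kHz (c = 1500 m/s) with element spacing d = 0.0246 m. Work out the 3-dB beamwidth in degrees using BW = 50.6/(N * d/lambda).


Step 1: lambda = 1500/60500 = 0.02479 m
Step 2: d/lambda = 0.0246/0.02479 = 0.9923
Step 3: BW = 50.6/(N * d/lambda) = 50.6/(139 * 0.9923) = 0.37

0.37 deg


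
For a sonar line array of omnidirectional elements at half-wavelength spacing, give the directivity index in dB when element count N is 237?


DI = 10*log10(237) = 23.75

23.75 dB


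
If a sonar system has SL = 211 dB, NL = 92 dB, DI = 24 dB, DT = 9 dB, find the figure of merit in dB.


134 dB


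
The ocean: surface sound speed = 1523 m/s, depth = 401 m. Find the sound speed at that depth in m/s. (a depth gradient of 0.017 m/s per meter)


c = 1523 + 0.017 * 401 = 1529.817

1529.817 m/s


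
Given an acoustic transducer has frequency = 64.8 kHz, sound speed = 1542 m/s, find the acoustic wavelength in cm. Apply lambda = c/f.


lambda = c/f = 1542 / 64800 = 0.0238 m = 2.38 cm

2.38 cm


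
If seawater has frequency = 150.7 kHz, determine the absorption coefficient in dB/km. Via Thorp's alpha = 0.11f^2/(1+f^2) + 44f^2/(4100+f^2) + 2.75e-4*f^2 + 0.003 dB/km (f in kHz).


43.63 dB/km


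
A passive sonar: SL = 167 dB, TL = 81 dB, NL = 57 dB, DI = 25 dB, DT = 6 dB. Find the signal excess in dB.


SE = SL - TL - NL + DI - DT = 167 - 81 - 57 + 25 - 6 = 48

48 dB


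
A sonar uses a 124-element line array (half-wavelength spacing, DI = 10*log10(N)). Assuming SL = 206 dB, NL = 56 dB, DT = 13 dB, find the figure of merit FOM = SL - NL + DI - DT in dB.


Step 1: DI = 10*log10(124) = 20.93 dB
Step 2: FOM = SL - NL + DI - DT = 206 - 56 + 20.93 - 13 = 157.93

157.93 dB


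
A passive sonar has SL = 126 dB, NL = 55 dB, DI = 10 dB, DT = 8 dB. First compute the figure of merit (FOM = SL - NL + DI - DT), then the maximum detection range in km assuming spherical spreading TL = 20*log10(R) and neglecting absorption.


Step 1: FOM = SL - NL + DI - DT = 126 - 55 + 10 - 8 = 73 dB
Step 2: at max range FOM = TL = 20*log10(R), so R = 10^(73/20) = 4466.84 m = 4.47 km

4.47 km


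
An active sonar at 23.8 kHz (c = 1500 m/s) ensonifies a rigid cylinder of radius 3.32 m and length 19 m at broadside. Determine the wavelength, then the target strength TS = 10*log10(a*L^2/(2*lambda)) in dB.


Step 1: lambda = c/f = 1500/23800 = 0.06303 m
Step 2: TS = 10*log10(a*L^2/(2*lambda)) = 10*log10(3.32*19^2/(2*0.06303)) = 39.78

39.78 dB


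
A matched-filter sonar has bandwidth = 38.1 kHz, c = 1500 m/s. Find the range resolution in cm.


dR = c/(2*BW) = 1500 / (2 * 38.1e3) = 0.0197 m = 1.97 cm

1.97 cm


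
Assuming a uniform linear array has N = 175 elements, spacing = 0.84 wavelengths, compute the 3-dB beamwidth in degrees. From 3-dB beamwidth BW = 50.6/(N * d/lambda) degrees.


BW = 50.6 / (175 * 0.84) = 50.6 / 147.0 = 0.34

0.34 deg


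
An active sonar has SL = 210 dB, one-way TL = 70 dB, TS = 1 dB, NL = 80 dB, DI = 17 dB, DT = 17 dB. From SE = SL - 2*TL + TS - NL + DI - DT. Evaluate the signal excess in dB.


-9 dB


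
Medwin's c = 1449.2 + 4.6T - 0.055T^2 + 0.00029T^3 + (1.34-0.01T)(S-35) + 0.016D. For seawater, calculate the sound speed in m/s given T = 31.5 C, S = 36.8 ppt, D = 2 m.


c = 1449.2 + 4.6*31.5 - 0.055*31.5^2 + 0.00029*31.5^3 + (1.34 - 0.01*31.5)*(36.8 - 35) + 0.016*2 = 1550.47

1550.47 m/s


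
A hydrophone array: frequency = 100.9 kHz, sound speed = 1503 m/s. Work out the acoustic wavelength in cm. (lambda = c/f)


lambda = c/f = 1503 / 100900 = 0.0149 m = 1.49 cm

1.49 cm


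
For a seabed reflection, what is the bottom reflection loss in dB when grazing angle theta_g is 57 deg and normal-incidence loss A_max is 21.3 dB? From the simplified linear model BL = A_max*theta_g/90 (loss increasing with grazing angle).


BL = A_max * theta_g / 90 = 21.3 * 57 / 90 = 13.49

13.49 dB


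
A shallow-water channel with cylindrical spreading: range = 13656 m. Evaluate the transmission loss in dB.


41.35 dB


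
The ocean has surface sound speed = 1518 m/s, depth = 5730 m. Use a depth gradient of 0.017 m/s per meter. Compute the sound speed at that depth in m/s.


c = 1518 + 0.017 * 5730 = 1615.41

1615.41 m/s


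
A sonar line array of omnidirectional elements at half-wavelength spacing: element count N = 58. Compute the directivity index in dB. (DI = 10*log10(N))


DI = 10*log10(58) = 17.63

17.63 dB


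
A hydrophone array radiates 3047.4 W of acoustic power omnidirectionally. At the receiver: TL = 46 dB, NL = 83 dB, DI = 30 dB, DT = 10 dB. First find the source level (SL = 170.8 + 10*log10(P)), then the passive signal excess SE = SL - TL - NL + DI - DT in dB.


Step 1: SL = 170.8 + 10*log10(3047.4) = 205.64 dB
Step 2: SE = SL - TL - NL + DI - DT = 205.64 - 46 - 83 + 30 - 10 = 96.64

96.64 dB


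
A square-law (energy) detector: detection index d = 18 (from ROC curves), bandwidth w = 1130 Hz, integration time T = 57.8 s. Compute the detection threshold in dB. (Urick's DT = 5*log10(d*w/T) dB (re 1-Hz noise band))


DT = 5*log10(d*w/T) = 5*log10(18 * 1130 / 57.8) = 5*log10(351.9) = 12.73

12.73 dB


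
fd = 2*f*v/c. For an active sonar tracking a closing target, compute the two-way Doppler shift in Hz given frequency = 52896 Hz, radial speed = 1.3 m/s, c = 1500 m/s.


fd = 2*f*v/c = 2 * 52896 * 1.3 / 1500 = 91.69

91.69 Hz


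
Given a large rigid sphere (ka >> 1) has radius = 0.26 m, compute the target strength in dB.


-17.72 dB


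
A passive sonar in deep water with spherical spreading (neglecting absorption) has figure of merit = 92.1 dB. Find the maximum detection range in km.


At max range FOM = TL, so 20*log10(R) = 92.1
R = 10^(92.1/20) = 40271.7 m = 40.27 km

40.27 km


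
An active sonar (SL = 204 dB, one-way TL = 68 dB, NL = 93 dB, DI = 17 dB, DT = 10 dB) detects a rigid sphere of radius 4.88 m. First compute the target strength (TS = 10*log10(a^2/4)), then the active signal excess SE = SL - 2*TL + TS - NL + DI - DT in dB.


Step 1: TS = 10*log10(4.88^2/4) = 7.75 dB
Step 2: SE = SL - 2*TL + TS - NL + DI - DT = 204 - 2*68 + (7.75) - 93 + 17 - 10 = -10.25

-10.25 dB


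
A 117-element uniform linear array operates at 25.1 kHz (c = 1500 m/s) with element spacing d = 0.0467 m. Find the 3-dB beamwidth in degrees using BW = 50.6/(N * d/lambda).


Step 1: lambda = 1500/25100 = 0.05976 m
Step 2: d/lambda = 0.0467/0.05976 = 0.7815
Step 3: BW = 50.6/(N * d/lambda) = 50.6/(117 * 0.7815) = 0.55

0.55 deg


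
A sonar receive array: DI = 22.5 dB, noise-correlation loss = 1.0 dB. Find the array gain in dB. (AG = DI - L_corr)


AG = DI - L_corr = 22.5 - 1.0 = 21.5

21.5 dB


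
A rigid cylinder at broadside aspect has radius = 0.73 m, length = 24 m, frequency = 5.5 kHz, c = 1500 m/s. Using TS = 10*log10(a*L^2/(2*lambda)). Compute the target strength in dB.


lambda = 1500/5500 = 0.27273 m
TS = 10*log10(0.73*24^2/(2*0.27273)) = 28.87

28.87 dB


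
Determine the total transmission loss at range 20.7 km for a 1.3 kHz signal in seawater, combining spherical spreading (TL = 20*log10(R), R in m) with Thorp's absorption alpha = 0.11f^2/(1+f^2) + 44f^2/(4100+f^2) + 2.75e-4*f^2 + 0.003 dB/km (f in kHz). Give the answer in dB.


88.2 dB


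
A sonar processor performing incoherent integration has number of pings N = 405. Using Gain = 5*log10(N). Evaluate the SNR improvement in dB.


Gain = 5*log10(405) = 13.04

13.04 dB


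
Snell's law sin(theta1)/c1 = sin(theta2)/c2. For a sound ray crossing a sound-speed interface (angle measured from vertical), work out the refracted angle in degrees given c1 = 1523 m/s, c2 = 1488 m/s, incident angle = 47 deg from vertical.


45.61 deg


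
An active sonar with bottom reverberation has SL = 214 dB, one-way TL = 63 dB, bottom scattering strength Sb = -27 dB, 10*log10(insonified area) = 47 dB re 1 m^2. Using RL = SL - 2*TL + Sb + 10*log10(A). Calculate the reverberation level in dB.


RL = SL - 2*TL + Sb + 10*log10(A) = 214 - 2*63 + (-27) + 47 = 108

108 dB


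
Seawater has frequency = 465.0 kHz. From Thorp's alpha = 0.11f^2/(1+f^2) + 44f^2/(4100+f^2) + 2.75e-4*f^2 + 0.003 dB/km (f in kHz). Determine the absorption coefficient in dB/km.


102.756 dB/km


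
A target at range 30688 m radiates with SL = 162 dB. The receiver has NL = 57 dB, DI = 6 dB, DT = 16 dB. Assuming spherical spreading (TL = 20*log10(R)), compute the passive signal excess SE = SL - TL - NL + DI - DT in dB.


Step 1: TL = 20*log10(30688) = 89.74 dB
Step 2: SE = 162 - 89.74 - 57 + 6 - 16 = 5.26

5.26 dB


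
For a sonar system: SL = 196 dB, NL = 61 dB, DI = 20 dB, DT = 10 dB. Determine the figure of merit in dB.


FOM = SL - NL + DI - DT = 196 - 61 + 20 - 10 = 145

145 dB


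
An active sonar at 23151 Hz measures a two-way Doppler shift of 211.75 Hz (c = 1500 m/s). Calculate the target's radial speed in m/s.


6.86 m/s


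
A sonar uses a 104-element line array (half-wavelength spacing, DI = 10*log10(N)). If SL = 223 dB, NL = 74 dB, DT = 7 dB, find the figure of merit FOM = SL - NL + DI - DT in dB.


Step 1: DI = 10*log10(104) = 20.17 dB
Step 2: FOM = SL - NL + DI - DT = 223 - 74 + 20.17 - 7 = 162.17

162.17 dB


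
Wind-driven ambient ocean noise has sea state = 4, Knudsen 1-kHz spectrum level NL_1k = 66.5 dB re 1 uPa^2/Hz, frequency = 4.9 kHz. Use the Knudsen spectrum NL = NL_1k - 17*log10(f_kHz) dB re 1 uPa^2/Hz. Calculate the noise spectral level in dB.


NL = NL_1k - 17*log10(f_kHz) = 66.5 - 17*log10(4.9) = 66.5 - (11.73) = 54.77

54.77 dB


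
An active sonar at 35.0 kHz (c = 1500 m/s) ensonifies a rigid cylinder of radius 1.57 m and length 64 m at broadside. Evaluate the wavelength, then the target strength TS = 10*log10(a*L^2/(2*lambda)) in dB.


Step 1: lambda = c/f = 1500/35000 = 0.04286 m
Step 2: TS = 10*log10(a*L^2/(2*lambda)) = 10*log10(1.57*64^2/(2*0.04286)) = 48.75

48.75 dB


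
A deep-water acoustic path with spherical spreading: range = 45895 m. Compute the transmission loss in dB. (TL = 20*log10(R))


93.24 dB


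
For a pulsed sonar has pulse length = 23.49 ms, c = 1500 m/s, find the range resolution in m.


17.6175 m


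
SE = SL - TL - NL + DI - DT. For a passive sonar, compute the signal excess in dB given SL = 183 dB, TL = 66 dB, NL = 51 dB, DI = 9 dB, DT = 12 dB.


63 dB


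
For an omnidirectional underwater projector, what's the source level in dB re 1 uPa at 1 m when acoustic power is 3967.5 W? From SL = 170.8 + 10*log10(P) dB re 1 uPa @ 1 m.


206.79 dB


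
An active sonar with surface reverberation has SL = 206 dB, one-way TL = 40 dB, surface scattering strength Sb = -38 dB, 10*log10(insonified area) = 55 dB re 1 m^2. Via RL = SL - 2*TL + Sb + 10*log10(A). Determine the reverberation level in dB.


RL = SL - 2*TL + Sb + 10*log10(A) = 206 - 2*40 + (-38) + 55 = 143

143 dB


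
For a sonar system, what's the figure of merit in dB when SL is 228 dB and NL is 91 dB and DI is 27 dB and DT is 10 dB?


154 dB


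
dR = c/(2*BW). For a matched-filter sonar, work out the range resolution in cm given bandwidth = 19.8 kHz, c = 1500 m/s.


dR = c/(2*BW) = 1500 / (2 * 19.8e3) = 0.0379 m = 3.79 cm

3.79 cm


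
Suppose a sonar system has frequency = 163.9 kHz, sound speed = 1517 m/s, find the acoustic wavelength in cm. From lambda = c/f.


0.93 cm


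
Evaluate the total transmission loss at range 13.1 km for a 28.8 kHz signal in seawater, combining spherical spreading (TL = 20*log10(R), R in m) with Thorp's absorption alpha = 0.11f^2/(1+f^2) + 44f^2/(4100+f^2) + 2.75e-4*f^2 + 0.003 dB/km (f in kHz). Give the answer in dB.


Step 1 (Thorp): alpha = 0.11*829.44/(1+829.44) + 44*829.44/(4100+829.44) + 2.75e-4*829.44 + 0.003 = 7.7445 dB/km
Step 2: TL_spread = 20*log10(13100) = 82.35 dB
Step 3: TL_abs = alpha*R = 7.7445 * 13.1 = 101.45 dB
Step 4: TL_total = 82.35 + 101.45 = 183.8

183.8 dB


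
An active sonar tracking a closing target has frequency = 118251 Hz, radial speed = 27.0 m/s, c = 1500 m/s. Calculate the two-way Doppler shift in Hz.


fd = 2*f*v/c = 2 * 118251 * 27.0 / 1500 = 4257.04

4257.04 Hz


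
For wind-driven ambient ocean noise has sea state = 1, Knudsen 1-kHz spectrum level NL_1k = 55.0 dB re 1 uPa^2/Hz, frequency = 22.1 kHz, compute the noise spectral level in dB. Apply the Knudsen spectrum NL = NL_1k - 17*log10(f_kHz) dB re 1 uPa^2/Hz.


NL = NL_1k - 17*log10(f_kHz) = 55.0 - 17*log10(22.1) = 55.0 - (22.85) = 32.15

32.15 dB


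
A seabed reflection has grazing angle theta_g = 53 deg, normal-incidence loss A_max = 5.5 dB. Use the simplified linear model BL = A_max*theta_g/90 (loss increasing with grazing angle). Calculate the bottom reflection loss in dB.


3.24 dB


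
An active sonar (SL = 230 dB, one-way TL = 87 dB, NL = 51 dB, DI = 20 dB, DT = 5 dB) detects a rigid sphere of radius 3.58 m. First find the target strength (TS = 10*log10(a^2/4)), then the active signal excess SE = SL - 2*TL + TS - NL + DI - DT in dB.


Step 1: TS = 10*log10(3.58^2/4) = 5.06 dB
Step 2: SE = SL - 2*TL + TS - NL + DI - DT = 230 - 2*87 + (5.06) - 51 + 20 - 5 = 25.06

25.06 dB


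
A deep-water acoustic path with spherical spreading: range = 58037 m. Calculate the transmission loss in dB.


TL = 20*log10(58037) = 95.27

95.27 dB


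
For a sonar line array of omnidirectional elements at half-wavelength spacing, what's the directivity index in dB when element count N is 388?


25.89 dB


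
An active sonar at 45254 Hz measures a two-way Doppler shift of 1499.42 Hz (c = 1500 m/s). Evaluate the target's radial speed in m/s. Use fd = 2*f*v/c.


From fd = 2*f*v/c, v = c*fd/(2*f) = 1500 * 1499.42 / (2*45254) = 24.85

24.85 m/s


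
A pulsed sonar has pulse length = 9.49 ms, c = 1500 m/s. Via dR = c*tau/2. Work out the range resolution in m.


dR = c*tau/2 = 1500 * 9.49e-3 / 2 = 7.1175

7.1175 m


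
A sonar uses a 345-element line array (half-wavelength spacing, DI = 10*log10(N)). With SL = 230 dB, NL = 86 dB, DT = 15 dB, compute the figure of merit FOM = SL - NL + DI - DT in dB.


Step 1: DI = 10*log10(345) = 25.38 dB
Step 2: FOM = SL - NL + DI - DT = 230 - 86 + 25.38 - 15 = 154.38

154.38 dB


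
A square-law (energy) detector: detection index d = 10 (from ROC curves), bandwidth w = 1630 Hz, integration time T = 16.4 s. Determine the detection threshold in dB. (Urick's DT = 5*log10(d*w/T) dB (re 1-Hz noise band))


DT = 5*log10(d*w/T) = 5*log10(10 * 1630 / 16.4) = 5*log10(993.9) = 14.99

14.99 dB


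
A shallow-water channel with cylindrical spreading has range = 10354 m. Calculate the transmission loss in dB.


TL = 10*log10(10354) = 40.15

40.15 dB


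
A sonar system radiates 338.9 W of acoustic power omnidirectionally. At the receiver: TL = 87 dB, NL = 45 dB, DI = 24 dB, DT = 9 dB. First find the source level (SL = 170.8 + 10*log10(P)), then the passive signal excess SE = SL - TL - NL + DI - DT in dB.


Step 1: SL = 170.8 + 10*log10(338.9) = 196.1 dB
Step 2: SE = SL - TL - NL + DI - DT = 196.1 - 87 - 45 + 24 - 9 = 79.1

79.1 dB


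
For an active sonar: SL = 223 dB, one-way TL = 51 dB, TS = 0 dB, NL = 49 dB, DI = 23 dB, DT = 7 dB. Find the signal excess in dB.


SE = SL - 2*TL + TS - NL + DI - DT = 223 - 2*51 + (0) - 49 + 23 - 7 = 88

88 dB


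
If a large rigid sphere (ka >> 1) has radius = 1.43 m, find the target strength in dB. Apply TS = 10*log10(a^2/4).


TS = 10*log10(1.43^2 / 4) = 10*log10(0.511225) = -2.91

-2.91 dB


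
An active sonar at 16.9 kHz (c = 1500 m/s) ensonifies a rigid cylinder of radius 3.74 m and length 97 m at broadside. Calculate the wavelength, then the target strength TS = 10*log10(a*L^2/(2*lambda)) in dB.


Step 1: lambda = c/f = 1500/16900 = 0.08876 m
Step 2: TS = 10*log10(a*L^2/(2*lambda)) = 10*log10(3.74*97^2/(2*0.08876)) = 52.97

52.97 dB


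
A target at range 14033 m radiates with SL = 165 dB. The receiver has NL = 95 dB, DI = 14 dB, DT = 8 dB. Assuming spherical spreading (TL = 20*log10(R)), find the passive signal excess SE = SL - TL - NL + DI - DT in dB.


Step 1: TL = 20*log10(14033) = 82.94 dB
Step 2: SE = 165 - 82.94 - 95 + 14 - 8 = -6.94

-6.94 dB


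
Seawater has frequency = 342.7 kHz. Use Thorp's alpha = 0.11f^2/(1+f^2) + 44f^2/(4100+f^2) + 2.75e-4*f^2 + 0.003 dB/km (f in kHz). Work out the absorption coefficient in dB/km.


f^2 = 117443.29
alpha = 0.11*117443.29/(1+117443.29) + 44*117443.29/(4100+117443.29) + 2.75e-4*117443.29 + 0.003 = 74.926

74.926 dB/km


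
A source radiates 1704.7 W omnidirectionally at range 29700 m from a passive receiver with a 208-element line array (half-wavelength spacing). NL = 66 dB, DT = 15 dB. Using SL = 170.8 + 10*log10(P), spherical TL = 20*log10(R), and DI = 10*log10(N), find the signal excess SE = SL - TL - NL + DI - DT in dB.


Step 1: SL = 170.8 + 10*log10(1704.7) = 203.12 dB
Step 2: TL = 20*log10(29700) = 89.46 dB
Step 3: DI = 10*log10(208) = 23.18 dB
Step 4: SE = SL - TL - NL + DI - DT = 203.12 - 89.46 - 66 + 23.18 - 15 = 55.84

55.84 dB


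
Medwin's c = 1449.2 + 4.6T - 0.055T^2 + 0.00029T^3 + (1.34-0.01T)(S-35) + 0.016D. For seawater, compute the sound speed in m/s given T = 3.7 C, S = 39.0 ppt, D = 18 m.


c = 1449.2 + 4.6*3.7 - 0.055*3.7^2 + 0.00029*3.7^3 + (1.34 - 0.01*3.7)*(39.0 - 35) + 0.016*18 = 1470.98

1470.98 m/s


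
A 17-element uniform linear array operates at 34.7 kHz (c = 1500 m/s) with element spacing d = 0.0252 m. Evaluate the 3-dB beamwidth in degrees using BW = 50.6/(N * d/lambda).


5.11 deg


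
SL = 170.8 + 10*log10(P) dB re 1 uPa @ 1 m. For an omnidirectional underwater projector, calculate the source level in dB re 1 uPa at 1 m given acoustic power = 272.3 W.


195.15 dB


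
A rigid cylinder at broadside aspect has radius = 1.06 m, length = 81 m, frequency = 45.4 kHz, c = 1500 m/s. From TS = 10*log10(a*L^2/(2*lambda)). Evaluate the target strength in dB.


50.22 dB


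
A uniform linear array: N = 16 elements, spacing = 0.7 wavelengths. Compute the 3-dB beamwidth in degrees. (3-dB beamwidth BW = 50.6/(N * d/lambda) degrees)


BW = 50.6 / (16 * 0.7) = 50.6 / 11.2 = 4.52

4.52 deg


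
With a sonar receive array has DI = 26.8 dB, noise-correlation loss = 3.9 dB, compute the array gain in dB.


AG = DI - L_corr = 26.8 - 3.9 = 22.9

22.9 dB


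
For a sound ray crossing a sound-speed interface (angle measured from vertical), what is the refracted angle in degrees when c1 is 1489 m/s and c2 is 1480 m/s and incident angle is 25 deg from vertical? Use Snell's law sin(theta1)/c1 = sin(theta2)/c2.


sin(theta2) = (c2/c1)*sin(theta1) = (1480/1489)*sin(25 deg) = 0.42006
theta2 = arcsin(0.42006) = 24.84

24.84 deg


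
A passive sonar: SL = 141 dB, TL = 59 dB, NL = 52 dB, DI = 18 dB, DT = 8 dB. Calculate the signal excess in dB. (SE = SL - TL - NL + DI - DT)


SE = SL - TL - NL + DI - DT = 141 - 59 - 52 + 18 - 8 = 40

40 dB


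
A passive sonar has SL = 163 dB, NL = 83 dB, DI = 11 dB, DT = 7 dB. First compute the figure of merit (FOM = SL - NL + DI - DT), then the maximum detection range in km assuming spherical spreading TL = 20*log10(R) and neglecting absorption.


Step 1: FOM = SL - NL + DI - DT = 163 - 83 + 11 - 7 = 84 dB
Step 2: at max range FOM = TL = 20*log10(R), so R = 10^(84/20) = 15848.93 m = 15.85 km

15.85 km


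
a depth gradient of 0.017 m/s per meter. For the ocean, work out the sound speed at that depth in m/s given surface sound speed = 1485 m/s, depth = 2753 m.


c = 1485 + 0.017 * 2753 = 1531.801

1531.801 m/s


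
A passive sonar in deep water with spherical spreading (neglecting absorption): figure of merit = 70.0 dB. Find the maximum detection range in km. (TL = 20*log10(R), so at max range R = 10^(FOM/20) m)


At max range FOM = TL, so 20*log10(R) = 70.0
R = 10^(70.0/20) = 3162.28 m = 3.16 km

3.16 km


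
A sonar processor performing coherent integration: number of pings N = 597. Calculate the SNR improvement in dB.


Gain = 10*log10(597) = 27.76

27.76 dB


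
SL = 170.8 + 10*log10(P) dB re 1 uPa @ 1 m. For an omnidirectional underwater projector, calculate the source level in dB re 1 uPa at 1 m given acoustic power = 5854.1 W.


SL = 170.8 + 10*log10(5854.1) = 170.8 + 37.67 = 208.47

208.47 dB


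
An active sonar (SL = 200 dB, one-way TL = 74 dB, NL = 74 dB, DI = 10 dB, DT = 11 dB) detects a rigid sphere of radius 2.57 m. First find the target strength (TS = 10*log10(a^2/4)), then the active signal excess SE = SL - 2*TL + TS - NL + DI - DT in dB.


Step 1: TS = 10*log10(2.57^2/4) = 2.18 dB
Step 2: SE = SL - 2*TL + TS - NL + DI - DT = 200 - 2*74 + (2.18) - 74 + 10 - 11 = -20.82

-20.82 dB


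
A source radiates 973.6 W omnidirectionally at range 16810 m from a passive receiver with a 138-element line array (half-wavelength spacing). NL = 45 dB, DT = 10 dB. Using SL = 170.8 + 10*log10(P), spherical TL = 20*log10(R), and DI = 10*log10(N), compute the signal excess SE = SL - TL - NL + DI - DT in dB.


Step 1: SL = 170.8 + 10*log10(973.6) = 200.68 dB
Step 2: TL = 20*log10(16810) = 84.51 dB
Step 3: DI = 10*log10(138) = 21.4 dB
Step 4: SE = SL - TL - NL + DI - DT = 200.68 - 84.51 - 45 + 21.4 - 10 = 82.57

82.57 dB


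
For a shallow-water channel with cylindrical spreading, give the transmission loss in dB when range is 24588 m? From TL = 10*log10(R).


TL = 10*log10(24588) = 43.91

43.91 dB


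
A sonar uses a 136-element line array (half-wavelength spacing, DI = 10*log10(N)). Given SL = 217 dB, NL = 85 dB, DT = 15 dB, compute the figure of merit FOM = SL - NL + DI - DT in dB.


Step 1: DI = 10*log10(136) = 21.34 dB
Step 2: FOM = SL - NL + DI - DT = 217 - 85 + 21.34 - 15 = 138.34

138.34 dB


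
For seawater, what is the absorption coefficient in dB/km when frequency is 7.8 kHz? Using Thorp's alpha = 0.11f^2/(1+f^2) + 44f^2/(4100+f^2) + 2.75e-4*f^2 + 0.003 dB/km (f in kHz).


f^2 = 60.84
alpha = 0.11*60.84/(1+60.84) + 44*60.84/(4100+60.84) + 2.75e-4*60.84 + 0.003 = 0.771

0.771 dB/km


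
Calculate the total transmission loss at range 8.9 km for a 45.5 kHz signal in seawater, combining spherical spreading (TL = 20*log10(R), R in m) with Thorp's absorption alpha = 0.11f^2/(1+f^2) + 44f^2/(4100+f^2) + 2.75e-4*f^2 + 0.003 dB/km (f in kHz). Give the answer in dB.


Step 1 (Thorp): alpha = 0.11*2070.25/(1+2070.25) + 44*2070.25/(4100+2070.25) + 2.75e-4*2070.25 + 0.003 = 15.4452 dB/km
Step 2: TL_spread = 20*log10(8900) = 78.99 dB
Step 3: TL_abs = alpha*R = 15.4452 * 8.9 = 137.46 dB
Step 4: TL_total = 78.99 + 137.46 = 216.45

216.45 dB


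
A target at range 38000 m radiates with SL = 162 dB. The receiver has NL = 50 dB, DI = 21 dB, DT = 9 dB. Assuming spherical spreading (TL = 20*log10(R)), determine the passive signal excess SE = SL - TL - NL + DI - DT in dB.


Step 1: TL = 20*log10(38000) = 91.6 dB
Step 2: SE = 162 - 91.6 - 50 + 21 - 9 = 32.4

32.4 dB


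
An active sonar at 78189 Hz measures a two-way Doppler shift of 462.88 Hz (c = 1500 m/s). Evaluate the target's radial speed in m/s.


4.44 m/s


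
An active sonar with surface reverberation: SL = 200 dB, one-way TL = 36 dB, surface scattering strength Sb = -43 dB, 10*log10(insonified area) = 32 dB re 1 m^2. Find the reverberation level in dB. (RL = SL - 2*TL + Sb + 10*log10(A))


117 dB


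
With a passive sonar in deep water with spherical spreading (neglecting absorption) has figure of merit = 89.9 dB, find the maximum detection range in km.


31.26 km
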